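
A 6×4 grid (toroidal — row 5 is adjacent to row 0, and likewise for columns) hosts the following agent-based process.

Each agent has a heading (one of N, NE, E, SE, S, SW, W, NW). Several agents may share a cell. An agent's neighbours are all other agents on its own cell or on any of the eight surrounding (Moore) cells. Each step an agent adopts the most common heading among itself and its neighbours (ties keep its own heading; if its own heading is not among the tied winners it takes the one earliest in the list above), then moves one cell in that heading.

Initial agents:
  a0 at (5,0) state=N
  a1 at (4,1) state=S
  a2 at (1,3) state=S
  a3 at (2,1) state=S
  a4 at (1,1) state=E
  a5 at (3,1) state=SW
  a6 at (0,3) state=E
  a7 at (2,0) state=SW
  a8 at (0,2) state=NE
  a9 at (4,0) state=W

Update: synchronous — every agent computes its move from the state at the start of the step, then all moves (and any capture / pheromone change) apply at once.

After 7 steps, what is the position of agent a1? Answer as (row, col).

t=1: a0@(4,0):N a1@(5,1):S a2@(2,3):S a3@(3,0):SW a4@(1,2):E a5@(4,0):SW a6@(0,0):E a7@(3,3):SW a8@(0,3):E a9@(4,3):W
t=2: a0@(5,3):SW a1@(0,1):S a2@(3,2):SW a3@(4,3):SW a4@(1,3):E a5@(5,3):SW a6@(0,1):E a7@(4,2):SW a8@(0,0):E a9@(5,2):SW
t=3: a0@(0,2):SW a1@(0,2):E a2@(4,1):SW a3@(5,2):SW a4@(1,0):E a5@(0,2):SW a6@(0,2):E a7@(5,1):SW a8@(0,1):E a9@(0,1):SW
t=4: a0@(1,1):SW a1@(1,1):SW a2@(5,0):SW a3@(0,1):SW a4@(1,1):E a5@(1,1):SW a6@(1,1):SW a7@(0,0):SW a8@(1,0):SW a9@(1,0):SW
t=5: a0@(2,0):SW a1@(2,0):SW a2@(0,3):SW a3@(1,0):SW a4@(2,0):SW a5@(2,0):SW a6@(2,0):SW a7@(1,3):SW a8@(2,3):SW a9@(2,3):SW
t=6: a0@(3,3):SW a1@(3,3):SW a2@(1,2):SW a3@(2,3):SW a4@(3,3):SW a5@(3,3):SW a6@(3,3):SW a7@(2,2):SW a8@(3,2):SW a9@(3,2):SW
t=7: a0@(4,2):SW a1@(4,2):SW a2@(2,1):SW a3@(3,2):SW a4@(4,2):SW a5@(4,2):SW a6@(4,2):SW a7@(3,1):SW a8@(4,1):SW a9@(4,1):SW

(4, 2)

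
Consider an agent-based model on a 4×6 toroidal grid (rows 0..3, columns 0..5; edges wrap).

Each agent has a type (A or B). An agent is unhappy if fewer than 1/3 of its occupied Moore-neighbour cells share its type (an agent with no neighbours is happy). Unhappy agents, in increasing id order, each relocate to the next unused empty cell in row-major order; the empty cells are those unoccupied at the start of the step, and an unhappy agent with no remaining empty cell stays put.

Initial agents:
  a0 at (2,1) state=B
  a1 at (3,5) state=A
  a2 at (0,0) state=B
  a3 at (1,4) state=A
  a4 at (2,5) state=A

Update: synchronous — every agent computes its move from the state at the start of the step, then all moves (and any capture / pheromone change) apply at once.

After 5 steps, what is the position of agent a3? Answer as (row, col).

t=1: a0@(2,1):B a1@(3,5):A a2@(0,1):B a3@(1,4):A a4@(2,5):A
t=2: (unchanged — steady state)

(1, 4)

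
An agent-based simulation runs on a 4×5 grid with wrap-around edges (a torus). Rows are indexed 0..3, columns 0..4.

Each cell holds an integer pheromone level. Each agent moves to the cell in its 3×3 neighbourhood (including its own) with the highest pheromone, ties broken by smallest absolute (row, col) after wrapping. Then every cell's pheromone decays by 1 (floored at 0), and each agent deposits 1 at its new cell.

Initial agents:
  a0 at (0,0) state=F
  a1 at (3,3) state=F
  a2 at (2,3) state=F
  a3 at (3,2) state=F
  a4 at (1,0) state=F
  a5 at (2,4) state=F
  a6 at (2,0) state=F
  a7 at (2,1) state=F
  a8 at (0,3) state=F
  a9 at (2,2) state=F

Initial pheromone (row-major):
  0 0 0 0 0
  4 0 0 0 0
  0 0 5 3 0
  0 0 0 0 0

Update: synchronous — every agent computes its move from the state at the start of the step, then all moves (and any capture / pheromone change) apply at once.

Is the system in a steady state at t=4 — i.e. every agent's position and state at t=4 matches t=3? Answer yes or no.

t=1: a0@(1,0) a1@(2,2) a2@(2,2) a3@(2,2) a4@(1,0) a5@(1,0) a6@(1,0) a7@(2,2) a8@(0,2) a9@(2,2) | pheromone: 0 0 1 0 0 / 7 0 0 0 0 / 0 0 9 2 0 / 0 0 0 0 0
t=2: a0@(1,0) a1@(2,2) a2@(2,2) a3@(2,2) a4@(1,0) a5@(1,0) a6@(1,0) a7@(2,2) a8@(0,2) a9@(2,2) | pheromone: 0 0 1 0 0 / 10 0 0 0 0 / 0 0 13 1 0 / 0 0 0 0 0
t=3: a0@(1,0) a1@(2,2) a2@(2,2) a3@(2,2) a4@(1,0) a5@(1,0) a6@(1,0) a7@(2,2) a8@(0,2) a9@(2,2) | pheromone: 0 0 1 0 0 / 13 0 0 0 0 / 0 0 17 0 0 / 0 0 0 0 0
t=4: a0@(1,0) a1@(2,2) a2@(2,2) a3@(2,2) a4@(1,0) a5@(1,0) a6@(1,0) a7@(2,2) a8@(0,2) a9@(2,2) | pheromone: 0 0 1 0 0 / 16 0 0 0 0 / 0 0 21 0 0 / 0 0 0 0 0

yes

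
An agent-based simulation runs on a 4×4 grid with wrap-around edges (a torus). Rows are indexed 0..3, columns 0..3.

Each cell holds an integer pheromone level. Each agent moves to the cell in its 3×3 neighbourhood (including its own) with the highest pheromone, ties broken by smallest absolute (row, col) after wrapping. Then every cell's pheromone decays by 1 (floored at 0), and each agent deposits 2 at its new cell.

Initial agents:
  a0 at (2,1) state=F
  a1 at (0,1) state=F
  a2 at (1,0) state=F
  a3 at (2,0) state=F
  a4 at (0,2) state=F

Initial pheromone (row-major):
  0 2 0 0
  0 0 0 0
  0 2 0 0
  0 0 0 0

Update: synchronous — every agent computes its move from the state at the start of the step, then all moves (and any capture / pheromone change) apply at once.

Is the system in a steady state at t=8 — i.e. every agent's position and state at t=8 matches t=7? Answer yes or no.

t=1: a0@(2,1) a1@(0,1) a2@(0,1) a3@(2,1) a4@(0,1) | pheromone: 0 7 0 0 / 0 0 0 0 / 0 5 0 0 / 0 0 0 0
t=2: a0@(2,1) a1@(0,1) a2@(0,1) a3@(2,1) a4@(0,1) | pheromone: 0 12 0 0 / 0 0 0 0 / 0 8 0 0 / 0 0 0 0
t=3: a0@(2,1) a1@(0,1) a2@(0,1) a3@(2,1) a4@(0,1) | pheromone: 0 17 0 0 / 0 0 0 0 / 0 11 0 0 / 0 0 0 0
t=4: a0@(2,1) a1@(0,1) a2@(0,1) a3@(2,1) a4@(0,1) | pheromone: 0 22 0 0 / 0 0 0 0 / 0 14 0 0 / 0 0 0 0
t=5: a0@(2,1) a1@(0,1) a2@(0,1) a3@(2,1) a4@(0,1) | pheromone: 0 27 0 0 / 0 0 0 0 / 0 17 0 0 / 0 0 0 0
t=6: a0@(2,1) a1@(0,1) a2@(0,1) a3@(2,1) a4@(0,1) | pheromone: 0 32 0 0 / 0 0 0 0 / 0 20 0 0 / 0 0 0 0
t=7: a0@(2,1) a1@(0,1) a2@(0,1) a3@(2,1) a4@(0,1) | pheromone: 0 37 0 0 / 0 0 0 0 / 0 23 0 0 / 0 0 0 0
t=8: a0@(2,1) a1@(0,1) a2@(0,1) a3@(2,1) a4@(0,1) | pheromone: 0 42 0 0 / 0 0 0 0 / 0 26 0 0 / 0 0 0 0

yes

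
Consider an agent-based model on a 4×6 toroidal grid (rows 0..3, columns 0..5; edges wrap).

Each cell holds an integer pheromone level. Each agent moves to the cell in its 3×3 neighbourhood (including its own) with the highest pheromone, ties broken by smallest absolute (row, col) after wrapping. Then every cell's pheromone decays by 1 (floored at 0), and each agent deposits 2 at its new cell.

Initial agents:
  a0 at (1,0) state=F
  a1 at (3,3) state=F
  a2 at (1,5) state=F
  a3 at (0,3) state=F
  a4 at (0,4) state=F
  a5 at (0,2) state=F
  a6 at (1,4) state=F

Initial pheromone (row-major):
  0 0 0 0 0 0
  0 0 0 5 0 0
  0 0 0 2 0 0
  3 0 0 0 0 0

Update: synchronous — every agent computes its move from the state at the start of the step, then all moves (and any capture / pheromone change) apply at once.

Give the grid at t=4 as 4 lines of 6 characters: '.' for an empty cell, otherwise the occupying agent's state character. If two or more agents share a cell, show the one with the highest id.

F.....
...F..
......
......

t=1: a0@(0,0) a1@(2,3) a2@(0,0) a3@(1,3) a4@(1,3) a5@(1,3) a6@(1,3) | pheromone: 4 0 0 0 0 0 / 0 0 0 12 0 0 / 0 0 0 3 0 0 / 2 0 0 0 0 0
t=2: a0@(0,0) a1@(1,3) a2@(0,0) a3@(1,3) a4@(1,3) a5@(1,3) a6@(1,3) | pheromone: 7 0 0 0 0 0 / 0 0 0 21 0 0 / 0 0 0 2 0 0 / 1 0 0 0 0 0
t=3: a0@(0,0) a1@(1,3) a2@(0,0) a3@(1,3) a4@(1,3) a5@(1,3) a6@(1,3) | pheromone: 10 0 0 0 0 0 / 0 0 0 30 0 0 / 0 0 0 1 0 0 / 0 0 0 0 0 0
t=4: a0@(0,0) a1@(1,3) a2@(0,0) a3@(1,3) a4@(1,3) a5@(1,3) a6@(1,3) | pheromone: 13 0 0 0 0 0 / 0 0 0 39 0 0 / 0 0 0 0 0 0 / 0 0 0 0 0 0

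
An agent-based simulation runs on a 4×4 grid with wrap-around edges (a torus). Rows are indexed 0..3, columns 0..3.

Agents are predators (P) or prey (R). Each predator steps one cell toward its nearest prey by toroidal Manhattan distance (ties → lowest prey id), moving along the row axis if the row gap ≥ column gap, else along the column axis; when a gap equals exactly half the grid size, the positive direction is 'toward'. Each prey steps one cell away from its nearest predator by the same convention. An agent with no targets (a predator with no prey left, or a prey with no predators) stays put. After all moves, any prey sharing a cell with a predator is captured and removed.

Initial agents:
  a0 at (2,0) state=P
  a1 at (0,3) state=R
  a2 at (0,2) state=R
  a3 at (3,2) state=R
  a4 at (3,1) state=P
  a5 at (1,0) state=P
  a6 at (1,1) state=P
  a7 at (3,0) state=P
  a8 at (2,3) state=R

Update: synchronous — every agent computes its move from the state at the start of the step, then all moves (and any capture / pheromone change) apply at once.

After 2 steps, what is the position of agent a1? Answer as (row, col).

(0, 3)

t=1: a0@(2,3):P a1@(3,3):R a2@(1,2):R a3@(3,3):R a4@(3,2):P a5@(0,0):P a6@(0,1):P a7@(0,0):P a8@(2,2):R
t=2: a0@(3,3):P a1@(0,3):R a2@(0,2):R a3@(0,3):R a4@(3,3):P a5@(3,0):P a6@(1,1):P a7@(3,0):P a8@(2,1):R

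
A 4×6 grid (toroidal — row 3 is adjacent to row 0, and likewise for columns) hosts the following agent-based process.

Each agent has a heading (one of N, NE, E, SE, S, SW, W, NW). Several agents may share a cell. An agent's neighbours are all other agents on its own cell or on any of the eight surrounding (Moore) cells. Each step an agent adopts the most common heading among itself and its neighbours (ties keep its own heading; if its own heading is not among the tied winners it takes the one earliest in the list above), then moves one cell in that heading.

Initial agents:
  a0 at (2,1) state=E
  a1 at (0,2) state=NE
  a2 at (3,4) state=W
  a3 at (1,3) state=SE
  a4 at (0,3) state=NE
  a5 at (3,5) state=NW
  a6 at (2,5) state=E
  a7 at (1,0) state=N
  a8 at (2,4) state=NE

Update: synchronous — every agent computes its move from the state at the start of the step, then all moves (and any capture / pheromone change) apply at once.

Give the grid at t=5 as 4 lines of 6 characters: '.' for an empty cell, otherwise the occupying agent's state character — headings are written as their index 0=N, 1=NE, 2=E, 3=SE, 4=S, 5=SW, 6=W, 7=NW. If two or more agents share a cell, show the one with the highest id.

..1...
...1.2
2.112.
.11...

t=1: a0@(2,2):E a1@(3,3):NE a2@(2,5):NE a3@(0,4):NE a4@(3,4):NE a5@(2,4):NW a6@(2,0):E a7@(1,1):E a8@(1,5):NE
t=2: a0@(2,3):E a1@(2,4):NE a2@(1,0):NE a3@(3,5):NE a4@(2,5):NE a5@(1,5):NE a6@(2,1):E a7@(1,2):E a8@(0,0):NE
t=3: a0@(2,4):E a1@(1,5):NE a2@(0,1):NE a3@(2,0):NE a4@(1,0):NE a5@(0,0):NE a6@(2,2):E a7@(1,3):E a8@(3,1):NE
t=4: a0@(2,5):E a1@(0,0):NE a2@(3,2):NE a3@(1,1):NE a4@(0,1):NE a5@(3,1):NE a6@(2,3):E a7@(1,4):E a8@(2,2):NE
t=5: a0@(2,0):E a1@(3,1):NE a2@(2,3):NE a3@(0,2):NE a4@(3,2):NE a5@(2,2):NE a6@(2,4):E a7@(1,5):E a8@(1,3):NE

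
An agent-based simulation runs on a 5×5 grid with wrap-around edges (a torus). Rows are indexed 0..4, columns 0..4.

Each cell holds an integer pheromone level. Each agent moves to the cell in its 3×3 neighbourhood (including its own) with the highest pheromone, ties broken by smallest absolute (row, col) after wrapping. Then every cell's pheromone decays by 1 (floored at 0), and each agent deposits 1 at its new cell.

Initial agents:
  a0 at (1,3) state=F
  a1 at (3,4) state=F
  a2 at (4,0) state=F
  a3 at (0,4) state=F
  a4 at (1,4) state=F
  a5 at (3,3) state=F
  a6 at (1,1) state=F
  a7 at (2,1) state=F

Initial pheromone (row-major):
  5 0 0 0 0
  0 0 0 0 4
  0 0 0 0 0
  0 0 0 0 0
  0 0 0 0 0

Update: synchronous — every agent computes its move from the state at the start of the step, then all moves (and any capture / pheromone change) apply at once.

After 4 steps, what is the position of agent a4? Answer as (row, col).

t=1: a0@(1,4) a1@(2,0) a2@(0,0) a3@(0,0) a4@(0,0) a5@(2,2) a6@(0,0) a7@(1,0) | pheromone: 8 0 0 0 0 / 1 0 0 0 4 / 1 0 1 0 0 / 0 0 0 0 0 / 0 0 0 0 0
t=2: a0@(0,0) a1@(1,4) a2@(0,0) a3@(0,0) a4@(0,0) a5@(2,2) a6@(0,0) a7@(0,0) | pheromone: 13 0 0 0 0 / 0 0 0 0 4 / 0 0 1 0 0 / 0 0 0 0 0 / 0 0 0 0 0
t=3: a0@(0,0) a1@(0,0) a2@(0,0) a3@(0,0) a4@(0,0) a5@(2,2) a6@(0,0) a7@(0,0) | pheromone: 19 0 0 0 0 / 0 0 0 0 3 / 0 0 1 0 0 / 0 0 0 0 0 / 0 0 0 0 0
t=4: a0@(0,0) a1@(0,0) a2@(0,0) a3@(0,0) a4@(0,0) a5@(2,2) a6@(0,0) a7@(0,0) | pheromone: 25 0 0 0 0 / 0 0 0 0 2 / 0 0 1 0 0 / 0 0 0 0 0 / 0 0 0 0 0

(0, 0)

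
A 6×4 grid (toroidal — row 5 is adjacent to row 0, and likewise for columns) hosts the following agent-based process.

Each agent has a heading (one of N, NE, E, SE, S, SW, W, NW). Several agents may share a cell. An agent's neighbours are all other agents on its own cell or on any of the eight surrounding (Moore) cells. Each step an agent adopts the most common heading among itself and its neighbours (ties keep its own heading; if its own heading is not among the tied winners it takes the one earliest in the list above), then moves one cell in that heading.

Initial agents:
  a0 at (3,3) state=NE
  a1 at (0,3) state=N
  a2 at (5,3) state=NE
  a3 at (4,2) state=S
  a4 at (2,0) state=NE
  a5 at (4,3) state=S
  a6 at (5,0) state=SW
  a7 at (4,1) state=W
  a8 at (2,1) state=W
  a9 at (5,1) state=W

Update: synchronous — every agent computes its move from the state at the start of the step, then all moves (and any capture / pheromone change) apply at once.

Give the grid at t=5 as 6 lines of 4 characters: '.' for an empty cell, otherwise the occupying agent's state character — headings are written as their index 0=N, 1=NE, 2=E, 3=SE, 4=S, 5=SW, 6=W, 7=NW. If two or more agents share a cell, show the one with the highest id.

t=1: a0@(2,0):NE a1@(5,3):N a2@(0,3):S a3@(5,2):S a4@(1,1):NE a5@(5,3):S a6@(5,3):W a7@(4,0):W a8@(2,0):W a9@(5,0):W
t=2: a0@(1,1):NE a1@(0,3):S a2@(1,3):S a3@(0,2):S a4@(0,2):NE a5@(0,3):S a6@(5,2):W a7@(4,3):W a8@(1,1):NE a9@(5,3):W
t=3: a0@(0,2):NE a1@(1,3):S a2@(2,3):S a3@(1,2):S a4@(1,2):S a5@(1,3):S a6@(5,1):W a7@(4,2):W a8@(0,2):NE a9@(5,2):W
t=4: a0@(1,2):S a1@(2,3):S a2@(3,3):S a3@(2,2):S a4@(2,2):S a5@(2,3):S a6@(5,0):W a7@(4,1):W a8@(1,2):S a9@(5,1):W
t=5: a0@(2,2):S a1@(3,3):S a2@(4,3):S a3@(3,2):S a4@(3,2):S a5@(3,3):S a6@(5,3):W a7@(4,0):W a8@(2,2):S a9@(5,0):W

....
....
..4.
..44
6..4
6..6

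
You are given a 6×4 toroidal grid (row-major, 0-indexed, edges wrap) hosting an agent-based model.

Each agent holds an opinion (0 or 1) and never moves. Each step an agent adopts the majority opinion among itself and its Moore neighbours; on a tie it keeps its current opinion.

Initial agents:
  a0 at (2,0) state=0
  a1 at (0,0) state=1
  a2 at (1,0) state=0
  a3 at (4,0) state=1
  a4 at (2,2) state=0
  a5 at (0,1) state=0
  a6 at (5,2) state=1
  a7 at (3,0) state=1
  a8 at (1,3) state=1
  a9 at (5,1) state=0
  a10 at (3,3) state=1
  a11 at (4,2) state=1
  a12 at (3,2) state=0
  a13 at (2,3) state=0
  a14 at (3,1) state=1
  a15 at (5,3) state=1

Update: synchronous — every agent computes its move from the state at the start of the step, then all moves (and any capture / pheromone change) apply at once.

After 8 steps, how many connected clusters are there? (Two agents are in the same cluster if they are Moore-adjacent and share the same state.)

t=1: a0@(2,0):1 a1@(0,0):1 a2@(1,0):0 a3@(4,0):1 a4@(2,2):0 a5@(0,1):0 a6@(5,2):1 a7@(3,0):1 a8@(1,3):0 a9@(5,1):1 a10@(3,3):1 a11@(4,2):1 a12@(3,2):0 a13@(2,3):0 a14@(3,1):1 a15@(5,3):1
t=2: a0@(2,0):1 a1@(0,0):1 a2@(1,0):0 a3@(4,0):1 a4@(2,2):0 a5@(0,1):1 a6@(5,2):1 a7@(3,0):1 a8@(1,3):0 a9@(5,1):1 a10@(3,3):1 a11@(4,2):1 a12@(3,2):0 a13@(2,3):0 a14@(3,1):1 a15@(5,3):1
t=3: (unchanged — steady state)

2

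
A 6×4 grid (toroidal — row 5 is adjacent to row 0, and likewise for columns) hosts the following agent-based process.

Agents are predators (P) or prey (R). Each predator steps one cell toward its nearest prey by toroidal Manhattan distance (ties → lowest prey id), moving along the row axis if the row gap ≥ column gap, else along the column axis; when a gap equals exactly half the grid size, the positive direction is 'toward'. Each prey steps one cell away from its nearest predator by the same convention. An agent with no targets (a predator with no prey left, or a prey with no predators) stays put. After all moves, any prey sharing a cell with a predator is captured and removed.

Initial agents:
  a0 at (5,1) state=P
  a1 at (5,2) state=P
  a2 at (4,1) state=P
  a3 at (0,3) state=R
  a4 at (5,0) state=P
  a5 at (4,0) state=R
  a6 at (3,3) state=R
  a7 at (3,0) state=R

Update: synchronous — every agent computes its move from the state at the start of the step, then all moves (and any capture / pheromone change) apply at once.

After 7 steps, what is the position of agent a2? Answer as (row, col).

t=1: a0@(4,1):P a1@(0,2):P a2@(4,0):P a3@(1,3):R a4@(4,0):P a5@(4,3):R a6@(2,3):R a7@(2,0):R
t=2: a0@(4,2):P a1@(1,2):P a2@(4,3):P a3@(2,3):R a4@(4,3):P a6@(3,3):R a7@(1,0):R
t=3: a0@(3,2):P a1@(2,2):P a2@(3,3):P a4@(3,3):P a6@(2,3):R a7@(1,3):R
t=4: a0@(2,2):P a1@(2,3):P a2@(2,3):P a4@(2,3):P a6@(2,0):R a7@(0,3):R
t=5: a0@(2,3):P a1@(2,0):P a2@(2,0):P a4@(2,0):P a6@(2,1):R a7@(5,3):R
t=6: a0@(2,0):P a1@(2,1):P a2@(2,1):P a4@(2,1):P a6@(2,2):R a7@(4,3):R
t=7: a0@(2,1):P a1@(2,2):P a2@(2,2):P a4@(2,2):P a6@(2,3):R a7@(5,3):R

(2, 2)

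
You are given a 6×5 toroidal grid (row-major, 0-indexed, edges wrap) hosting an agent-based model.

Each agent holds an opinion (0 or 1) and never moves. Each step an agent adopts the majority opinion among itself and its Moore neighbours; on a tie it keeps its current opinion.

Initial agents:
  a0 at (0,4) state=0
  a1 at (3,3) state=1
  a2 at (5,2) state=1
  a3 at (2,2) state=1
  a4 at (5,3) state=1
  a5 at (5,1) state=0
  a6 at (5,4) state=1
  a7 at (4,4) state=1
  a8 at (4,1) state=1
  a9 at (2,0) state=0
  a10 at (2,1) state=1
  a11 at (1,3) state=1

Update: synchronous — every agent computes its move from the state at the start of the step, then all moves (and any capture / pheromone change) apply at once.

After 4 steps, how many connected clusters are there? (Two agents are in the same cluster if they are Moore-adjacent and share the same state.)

t=1: a0@(0,4):1 a1@(3,3):1 a2@(5,2):1 a3@(2,2):1 a4@(5,3):1 a5@(5,1):1 a6@(5,4):1 a7@(4,4):1 a8@(4,1):1 a9@(2,0):0 a10@(2,1):1 a11@(1,3):1
t=2: (unchanged — steady state)

2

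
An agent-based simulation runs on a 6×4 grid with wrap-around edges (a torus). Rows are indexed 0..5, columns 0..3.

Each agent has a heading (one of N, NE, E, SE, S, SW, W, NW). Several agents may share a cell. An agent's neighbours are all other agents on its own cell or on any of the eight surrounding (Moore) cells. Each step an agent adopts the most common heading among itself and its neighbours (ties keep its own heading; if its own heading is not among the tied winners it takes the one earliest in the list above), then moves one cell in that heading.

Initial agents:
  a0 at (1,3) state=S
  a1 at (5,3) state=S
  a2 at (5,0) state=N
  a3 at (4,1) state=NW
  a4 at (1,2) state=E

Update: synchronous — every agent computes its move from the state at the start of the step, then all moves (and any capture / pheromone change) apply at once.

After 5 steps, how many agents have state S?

t=1: a0@(2,3):S a1@(0,3):S a2@(4,0):N a3@(3,0):NW a4@(1,3):E
t=2: a0@(3,3):S a1@(1,3):S a2@(3,0):N a3@(2,3):NW a4@(2,3):S
t=3: a0@(4,3):S a1@(2,3):S a2@(4,0):S a3@(3,3):S a4@(3,3):S
t=4: a0@(5,3):S a1@(3,3):S a2@(5,0):S a3@(4,3):S a4@(4,3):S
t=5: a0@(0,3):S a1@(4,3):S a2@(0,0):S a3@(5,3):S a4@(5,3):S

5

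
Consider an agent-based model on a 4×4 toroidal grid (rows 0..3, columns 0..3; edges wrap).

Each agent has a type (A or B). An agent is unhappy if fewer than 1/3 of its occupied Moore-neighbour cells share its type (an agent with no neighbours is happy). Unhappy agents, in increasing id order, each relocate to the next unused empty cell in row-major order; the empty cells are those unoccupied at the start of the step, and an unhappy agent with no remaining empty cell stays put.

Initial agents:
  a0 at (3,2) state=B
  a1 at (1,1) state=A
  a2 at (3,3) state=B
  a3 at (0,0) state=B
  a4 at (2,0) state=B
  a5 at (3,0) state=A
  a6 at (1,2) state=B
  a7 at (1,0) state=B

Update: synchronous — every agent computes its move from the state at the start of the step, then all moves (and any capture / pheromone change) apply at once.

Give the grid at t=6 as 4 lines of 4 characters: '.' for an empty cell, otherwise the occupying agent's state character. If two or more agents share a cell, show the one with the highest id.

t=1: a0@(3,2):B a1@(0,1):A a2@(3,3):B a3@(0,0):B a4@(2,0):B a5@(0,2):A a6@(0,3):B a7@(1,0):B
t=2: a0@(3,2):B a1@(1,1):A a2@(3,3):B a3@(0,0):B a4@(2,0):B a5@(1,2):A a6@(0,3):B a7@(1,0):B
t=3: a0@(3,2):B a1@(0,1):A a2@(3,3):B a3@(0,0):B a4@(2,0):B a5@(1,2):A a6@(0,3):B a7@(1,0):B
t=4: a0@(3,2):B a1@(0,2):A a2@(3,3):B a3@(0,0):B a4@(2,0):B a5@(1,2):A a6@(0,3):B a7@(1,0):B
t=5: a0@(3,2):B a1@(0,1):A a2@(3,3):B a3@(0,0):B a4@(2,0):B a5@(1,2):A a6@(0,3):B a7@(1,0):B
t=6: a0@(3,2):B a1@(0,2):A a2@(3,3):B a3@(0,0):B a4@(2,0):B a5@(1,2):A a6@(0,3):B a7@(1,0):B

B.AB
B.A.
B...
..BB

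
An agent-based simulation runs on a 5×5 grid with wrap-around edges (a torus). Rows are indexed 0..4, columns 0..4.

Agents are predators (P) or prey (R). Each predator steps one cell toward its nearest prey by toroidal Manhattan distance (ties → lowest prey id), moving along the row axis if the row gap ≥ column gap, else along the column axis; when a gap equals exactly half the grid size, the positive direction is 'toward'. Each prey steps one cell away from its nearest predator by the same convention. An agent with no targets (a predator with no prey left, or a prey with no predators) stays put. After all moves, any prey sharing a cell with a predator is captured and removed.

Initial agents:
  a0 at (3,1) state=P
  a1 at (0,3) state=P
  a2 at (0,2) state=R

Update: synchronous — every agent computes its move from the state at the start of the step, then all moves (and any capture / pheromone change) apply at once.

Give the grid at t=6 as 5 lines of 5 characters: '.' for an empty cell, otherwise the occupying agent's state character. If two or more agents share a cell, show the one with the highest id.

.R...
.....
.....
.....
.P...

t=1: a0@(4,1):P a1@(0,2):P a2@(0,1):R
t=2: a0@(0,1):P a1@(0,1):P a2@(1,1):R
t=3: a0@(1,1):P a1@(1,1):P a2@(2,1):R
t=4: a0@(2,1):P a1@(2,1):P a2@(3,1):R
t=5: a0@(3,1):P a1@(3,1):P a2@(4,1):R
t=6: a0@(4,1):P a1@(4,1):P a2@(0,1):R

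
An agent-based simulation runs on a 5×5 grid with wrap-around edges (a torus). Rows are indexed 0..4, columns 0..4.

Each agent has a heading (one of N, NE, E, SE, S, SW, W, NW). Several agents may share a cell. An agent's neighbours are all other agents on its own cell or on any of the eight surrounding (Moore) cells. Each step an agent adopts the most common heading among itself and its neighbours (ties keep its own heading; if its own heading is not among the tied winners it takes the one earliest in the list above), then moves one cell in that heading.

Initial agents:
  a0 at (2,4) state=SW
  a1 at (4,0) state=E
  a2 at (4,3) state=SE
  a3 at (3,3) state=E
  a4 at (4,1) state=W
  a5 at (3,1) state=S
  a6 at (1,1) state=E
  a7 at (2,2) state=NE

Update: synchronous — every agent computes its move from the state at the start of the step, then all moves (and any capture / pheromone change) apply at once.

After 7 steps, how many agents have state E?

t=1: a0@(3,3):SW a1@(4,1):E a2@(0,4):SE a3@(3,4):E a4@(4,0):W a5@(4,1):S a6@(1,2):E a7@(2,3):E
t=2: a0@(3,4):E a1@(4,2):E a2@(1,0):SE a3@(3,0):E a4@(4,1):E a5@(0,1):S a6@(1,3):E a7@(2,4):E
t=3: a0@(3,0):E a1@(4,3):E a2@(2,1):SE a3@(3,1):E a4@(4,2):E a5@(0,2):E a6@(1,4):E a7@(2,0):E
t=4: a0@(3,1):E a1@(4,4):E a2@(2,2):E a3@(3,2):E a4@(4,3):E a5@(0,3):E a6@(1,0):E a7@(2,1):E
t=5: a0@(3,2):E a1@(4,0):E a2@(2,3):E a3@(3,3):E a4@(4,4):E a5@(0,4):E a6@(1,1):E a7@(2,2):E
t=6: a0@(3,3):E a1@(4,1):E a2@(2,4):E a3@(3,4):E a4@(4,0):E a5@(0,0):E a6@(1,2):E a7@(2,3):E
t=7: a0@(3,4):E a1@(4,2):E a2@(2,0):E a3@(3,0):E a4@(4,1):E a5@(0,1):E a6@(1,3):E a7@(2,4):E

8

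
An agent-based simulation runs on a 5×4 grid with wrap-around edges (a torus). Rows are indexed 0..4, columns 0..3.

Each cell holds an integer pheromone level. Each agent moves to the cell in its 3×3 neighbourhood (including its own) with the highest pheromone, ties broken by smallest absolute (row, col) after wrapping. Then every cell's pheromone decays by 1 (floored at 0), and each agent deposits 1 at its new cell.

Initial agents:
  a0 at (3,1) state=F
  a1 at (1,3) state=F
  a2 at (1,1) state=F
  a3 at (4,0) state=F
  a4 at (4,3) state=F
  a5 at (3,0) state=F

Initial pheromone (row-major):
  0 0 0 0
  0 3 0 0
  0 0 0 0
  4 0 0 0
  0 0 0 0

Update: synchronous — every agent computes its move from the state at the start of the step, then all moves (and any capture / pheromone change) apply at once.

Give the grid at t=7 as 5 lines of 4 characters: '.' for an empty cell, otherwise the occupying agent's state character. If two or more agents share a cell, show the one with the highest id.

t=1: a0@(3,0) a1@(0,0) a2@(1,1) a3@(3,0) a4@(3,0) a5@(3,0) | pheromone: 1 0 0 0 / 0 3 0 0 / 0 0 0 0 / 7 0 0 0 / 0 0 0 0
t=2: a0@(3,0) a1@(1,1) a2@(1,1) a3@(3,0) a4@(3,0) a5@(3,0) | pheromone: 0 0 0 0 / 0 4 0 0 / 0 0 0 0 / 10 0 0 0 / 0 0 0 0
t=3: a0@(3,0) a1@(1,1) a2@(1,1) a3@(3,0) a4@(3,0) a5@(3,0) | pheromone: 0 0 0 0 / 0 5 0 0 / 0 0 0 0 / 13 0 0 0 / 0 0 0 0
t=4: a0@(3,0) a1@(1,1) a2@(1,1) a3@(3,0) a4@(3,0) a5@(3,0) | pheromone: 0 0 0 0 / 0 6 0 0 / 0 0 0 0 / 16 0 0 0 / 0 0 0 0
t=5: a0@(3,0) a1@(1,1) a2@(1,1) a3@(3,0) a4@(3,0) a5@(3,0) | pheromone: 0 0 0 0 / 0 7 0 0 / 0 0 0 0 / 19 0 0 0 / 0 0 0 0
t=6: a0@(3,0) a1@(1,1) a2@(1,1) a3@(3,0) a4@(3,0) a5@(3,0) | pheromone: 0 0 0 0 / 0 8 0 0 / 0 0 0 0 / 22 0 0 0 / 0 0 0 0
t=7: a0@(3,0) a1@(1,1) a2@(1,1) a3@(3,0) a4@(3,0) a5@(3,0) | pheromone: 0 0 0 0 / 0 9 0 0 / 0 0 0 0 / 25 0 0 0 / 0 0 0 0

....
.F..
....
F...
....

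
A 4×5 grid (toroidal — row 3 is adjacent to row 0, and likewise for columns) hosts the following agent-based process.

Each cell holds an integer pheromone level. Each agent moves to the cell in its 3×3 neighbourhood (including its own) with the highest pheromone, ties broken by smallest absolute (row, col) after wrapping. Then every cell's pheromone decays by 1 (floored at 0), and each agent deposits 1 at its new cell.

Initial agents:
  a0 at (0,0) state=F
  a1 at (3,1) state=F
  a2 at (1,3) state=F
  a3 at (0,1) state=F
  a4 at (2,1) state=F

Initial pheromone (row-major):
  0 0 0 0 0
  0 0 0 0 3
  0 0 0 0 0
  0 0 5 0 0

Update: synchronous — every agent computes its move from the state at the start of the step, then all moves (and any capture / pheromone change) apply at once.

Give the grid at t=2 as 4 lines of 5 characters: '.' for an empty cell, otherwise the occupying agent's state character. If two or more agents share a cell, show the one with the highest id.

t=1: a0@(1,4) a1@(3,2) a2@(1,4) a3@(3,2) a4@(3,2) | pheromone: 0 0 0 0 0 / 0 0 0 0 4 / 0 0 0 0 0 / 0 0 7 0 0
t=2: a0@(1,4) a1@(3,2) a2@(1,4) a3@(3,2) a4@(3,2) | pheromone: 0 0 0 0 0 / 0 0 0 0 5 / 0 0 0 0 0 / 0 0 9 0 0

.....
....F
.....
..F..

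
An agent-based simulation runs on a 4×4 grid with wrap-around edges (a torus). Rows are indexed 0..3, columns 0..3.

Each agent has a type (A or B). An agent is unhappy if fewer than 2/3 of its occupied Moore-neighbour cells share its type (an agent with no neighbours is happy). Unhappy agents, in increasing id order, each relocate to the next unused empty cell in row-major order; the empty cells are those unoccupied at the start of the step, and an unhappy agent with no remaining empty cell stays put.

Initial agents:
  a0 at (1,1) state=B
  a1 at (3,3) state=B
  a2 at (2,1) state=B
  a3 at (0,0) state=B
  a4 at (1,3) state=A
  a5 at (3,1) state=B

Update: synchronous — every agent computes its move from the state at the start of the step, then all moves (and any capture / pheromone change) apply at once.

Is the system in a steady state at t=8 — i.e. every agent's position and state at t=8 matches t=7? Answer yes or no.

no

t=1: a0@(1,1):B a1@(3,3):B a2@(2,1):B a3@(0,0):B a4@(0,1):A a5@(3,1):B
t=2: a0@(1,1):B a1@(3,3):B a2@(2,1):B a3@(0,0):B a4@(0,2):A a5@(3,1):B
t=3: a0@(1,1):B a1@(0,1):B a2@(2,1):B a3@(0,0):B a4@(0,3):A a5@(3,1):B
t=4: a0@(1,1):B a1@(0,1):B a2@(2,1):B a3@(0,0):B a4@(0,2):A a5@(3,1):B
t=5: a0@(1,1):B a1@(0,1):B a2@(2,1):B a3@(0,0):B a4@(0,3):A a5@(3,1):B
t=6: a0@(1,1):B a1@(0,1):B a2@(2,1):B a3@(0,0):B a4@(0,2):A a5@(3,1):B
t=7: a0@(1,1):B a1@(0,1):B a2@(2,1):B a3@(0,0):B a4@(0,3):A a5@(3,1):B
t=8: a0@(1,1):B a1@(0,1):B a2@(2,1):B a3@(0,0):B a4@(0,2):A a5@(3,1):B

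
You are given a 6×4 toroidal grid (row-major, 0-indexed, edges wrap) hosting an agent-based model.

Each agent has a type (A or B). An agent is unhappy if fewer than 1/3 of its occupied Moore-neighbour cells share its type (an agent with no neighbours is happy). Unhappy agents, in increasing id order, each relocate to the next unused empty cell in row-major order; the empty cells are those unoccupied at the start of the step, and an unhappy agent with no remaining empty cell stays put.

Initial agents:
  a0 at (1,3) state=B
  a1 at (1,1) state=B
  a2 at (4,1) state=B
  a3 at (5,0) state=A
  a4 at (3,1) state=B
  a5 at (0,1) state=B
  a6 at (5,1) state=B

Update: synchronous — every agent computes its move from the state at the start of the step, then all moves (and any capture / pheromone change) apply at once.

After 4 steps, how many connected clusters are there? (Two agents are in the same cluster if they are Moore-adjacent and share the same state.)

2

t=1: a0@(1,3):B a1@(1,1):B a2@(4,1):B a3@(0,0):A a4@(3,1):B a5@(0,1):B a6@(5,1):B
t=2: a0@(0,2):B a1@(1,1):B a2@(4,1):B a3@(0,3):A a4@(3,1):B a5@(0,1):B a6@(5,1):B
t=3: a0@(0,2):B a1@(1,1):B a2@(4,1):B a3@(0,0):A a4@(3,1):B a5@(0,1):B a6@(5,1):B
t=4: a0@(0,2):B a1@(1,1):B a2@(4,1):B a3@(0,3):A a4@(3,1):B a5@(0,1):B a6@(5,1):B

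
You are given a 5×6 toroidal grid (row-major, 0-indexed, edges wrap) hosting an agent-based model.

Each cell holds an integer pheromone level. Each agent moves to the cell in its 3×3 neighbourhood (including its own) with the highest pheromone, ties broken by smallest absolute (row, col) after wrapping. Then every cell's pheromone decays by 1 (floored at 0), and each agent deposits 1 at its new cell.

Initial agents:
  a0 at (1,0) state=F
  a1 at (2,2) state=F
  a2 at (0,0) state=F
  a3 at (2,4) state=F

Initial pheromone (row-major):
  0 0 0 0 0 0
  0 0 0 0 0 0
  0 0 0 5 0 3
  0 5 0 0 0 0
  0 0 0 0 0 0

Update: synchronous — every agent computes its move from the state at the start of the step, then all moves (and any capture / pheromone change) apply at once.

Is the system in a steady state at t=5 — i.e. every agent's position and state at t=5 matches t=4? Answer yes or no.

yes

t=1: a0@(2,5) a1@(2,3) a2@(0,0) a3@(2,3) | pheromone: 1 0 0 0 0 0 / 0 0 0 0 0 0 / 0 0 0 6 0 3 / 0 4 0 0 0 0 / 0 0 0 0 0 0
t=2: a0@(2,5) a1@(2,3) a2@(0,0) a3@(2,3) | pheromone: 1 0 0 0 0 0 / 0 0 0 0 0 0 / 0 0 0 7 0 3 / 0 3 0 0 0 0 / 0 0 0 0 0 0
t=3: a0@(2,5) a1@(2,3) a2@(0,0) a3@(2,3) | pheromone: 1 0 0 0 0 0 / 0 0 0 0 0 0 / 0 0 0 8 0 3 / 0 2 0 0 0 0 / 0 0 0 0 0 0
t=4: a0@(2,5) a1@(2,3) a2@(0,0) a3@(2,3) | pheromone: 1 0 0 0 0 0 / 0 0 0 0 0 0 / 0 0 0 9 0 3 / 0 1 0 0 0 0 / 0 0 0 0 0 0
t=5: a0@(2,5) a1@(2,3) a2@(0,0) a3@(2,3) | pheromone: 1 0 0 0 0 0 / 0 0 0 0 0 0 / 0 0 0 10 0 3 / 0 0 0 0 0 0 / 0 0 0 0 0 0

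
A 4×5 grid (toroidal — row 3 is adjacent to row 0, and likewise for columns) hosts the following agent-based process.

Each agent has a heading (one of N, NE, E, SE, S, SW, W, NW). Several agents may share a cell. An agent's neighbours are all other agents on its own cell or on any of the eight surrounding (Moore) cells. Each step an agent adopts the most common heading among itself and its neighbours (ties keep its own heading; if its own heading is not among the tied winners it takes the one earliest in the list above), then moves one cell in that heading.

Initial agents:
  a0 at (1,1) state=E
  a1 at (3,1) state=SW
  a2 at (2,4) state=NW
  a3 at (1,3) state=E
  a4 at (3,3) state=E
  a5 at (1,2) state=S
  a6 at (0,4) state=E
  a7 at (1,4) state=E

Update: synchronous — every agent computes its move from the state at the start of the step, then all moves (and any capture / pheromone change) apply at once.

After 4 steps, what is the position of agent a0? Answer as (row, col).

(1, 0)

t=1: a0@(1,2):E a1@(0,0):SW a2@(2,0):E a3@(1,4):E a4@(3,4):E a5@(1,3):E a6@(0,0):E a7@(1,0):E
t=2: a0@(1,3):E a1@(0,1):E a2@(2,1):E a3@(1,0):E a4@(3,0):E a5@(1,4):E a6@(0,1):E a7@(1,1):E
t=3: a0@(1,4):E a1@(0,2):E a2@(2,2):E a3@(1,1):E a4@(3,1):E a5@(1,0):E a6@(0,2):E a7@(1,2):E
t=4: a0@(1,0):E a1@(0,3):E a2@(2,3):E a3@(1,2):E a4@(3,2):E a5@(1,1):E a6@(0,3):E a7@(1,3):E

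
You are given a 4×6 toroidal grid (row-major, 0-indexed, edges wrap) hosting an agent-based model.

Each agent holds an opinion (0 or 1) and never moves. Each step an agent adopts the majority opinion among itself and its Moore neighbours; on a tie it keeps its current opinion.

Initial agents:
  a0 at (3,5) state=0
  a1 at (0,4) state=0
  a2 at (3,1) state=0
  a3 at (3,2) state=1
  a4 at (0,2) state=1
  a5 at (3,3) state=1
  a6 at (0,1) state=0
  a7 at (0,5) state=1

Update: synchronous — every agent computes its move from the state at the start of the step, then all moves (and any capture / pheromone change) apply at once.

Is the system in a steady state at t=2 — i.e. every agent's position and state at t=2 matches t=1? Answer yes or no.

t=1: a0@(3,5):0 a1@(0,4):0 a2@(3,1):0 a3@(3,2):1 a4@(0,2):1 a5@(3,3):1 a6@(0,1):0 a7@(0,5):0
t=2: (unchanged — steady state)

yes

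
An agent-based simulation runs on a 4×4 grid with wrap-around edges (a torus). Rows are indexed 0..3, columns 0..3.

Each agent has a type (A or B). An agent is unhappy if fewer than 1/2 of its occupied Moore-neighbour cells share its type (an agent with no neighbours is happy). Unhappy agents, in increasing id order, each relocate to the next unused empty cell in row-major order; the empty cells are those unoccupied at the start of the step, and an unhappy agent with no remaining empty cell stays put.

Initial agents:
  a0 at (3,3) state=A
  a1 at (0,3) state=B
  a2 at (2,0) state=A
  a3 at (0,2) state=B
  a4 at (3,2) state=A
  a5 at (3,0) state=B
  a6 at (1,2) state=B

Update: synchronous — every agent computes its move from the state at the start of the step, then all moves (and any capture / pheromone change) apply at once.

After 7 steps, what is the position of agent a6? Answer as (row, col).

(1, 2)

t=1: a0@(0,0):A a1@(0,3):B a2@(2,0):A a3@(0,2):B a4@(0,1):A a5@(1,0):B a6@(1,2):B
t=2: a0@(1,1):A a1@(0,3):B a2@(1,3):A a3@(0,2):B a4@(2,1):A a5@(2,2):B a6@(1,2):B
t=3: a0@(0,0):A a1@(0,3):B a2@(0,1):A a3@(0,2):B a4@(1,0):A a5@(2,0):B a6@(1,2):B
t=4: a0@(0,0):A a1@(0,3):B a2@(0,1):A a3@(0,2):B a4@(1,0):A a5@(1,1):B a6@(1,2):B
t=5: a0@(0,0):A a1@(0,3):B a2@(1,3):A a3@(0,2):B a4@(1,0):A a5@(2,0):B a6@(1,2):B
t=6: a0@(0,0):A a1@(0,1):B a2@(1,1):A a3@(0,2):B a4@(1,0):A a5@(2,1):B a6@(1,2):B
t=7: a0@(0,0):A a1@(0,3):B a2@(1,3):A a3@(0,2):B a4@(1,0):A a5@(2,0):B a6@(1,2):B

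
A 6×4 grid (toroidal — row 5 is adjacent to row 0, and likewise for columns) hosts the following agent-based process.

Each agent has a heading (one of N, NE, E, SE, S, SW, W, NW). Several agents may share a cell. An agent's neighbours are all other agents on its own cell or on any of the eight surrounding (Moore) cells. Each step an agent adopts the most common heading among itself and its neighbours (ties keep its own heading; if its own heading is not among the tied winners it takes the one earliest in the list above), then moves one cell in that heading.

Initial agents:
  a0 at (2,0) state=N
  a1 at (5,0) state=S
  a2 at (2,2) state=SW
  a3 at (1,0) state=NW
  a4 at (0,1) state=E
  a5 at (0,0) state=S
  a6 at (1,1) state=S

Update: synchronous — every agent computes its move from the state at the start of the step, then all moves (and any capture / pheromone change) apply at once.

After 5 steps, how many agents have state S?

t=1: a0@(1,0):N a1@(0,0):S a2@(3,1):SW a3@(2,0):S a4@(1,1):S a5@(1,0):S a6@(2,1):S
t=2: a0@(2,0):S a1@(1,0):S a2@(4,1):S a3@(3,0):S a4@(2,1):S a5@(2,0):S a6@(3,1):S
t=3: a0@(3,0):S a1@(2,0):S a2@(5,1):S a3@(4,0):S a4@(3,1):S a5@(3,0):S a6@(4,1):S
t=4: a0@(4,0):S a1@(3,0):S a2@(0,1):S a3@(5,0):S a4@(4,1):S a5@(4,0):S a6@(5,1):S
t=5: a0@(5,0):S a1@(4,0):S a2@(1,1):S a3@(0,0):S a4@(5,1):S a5@(5,0):S a6@(0,1):S

7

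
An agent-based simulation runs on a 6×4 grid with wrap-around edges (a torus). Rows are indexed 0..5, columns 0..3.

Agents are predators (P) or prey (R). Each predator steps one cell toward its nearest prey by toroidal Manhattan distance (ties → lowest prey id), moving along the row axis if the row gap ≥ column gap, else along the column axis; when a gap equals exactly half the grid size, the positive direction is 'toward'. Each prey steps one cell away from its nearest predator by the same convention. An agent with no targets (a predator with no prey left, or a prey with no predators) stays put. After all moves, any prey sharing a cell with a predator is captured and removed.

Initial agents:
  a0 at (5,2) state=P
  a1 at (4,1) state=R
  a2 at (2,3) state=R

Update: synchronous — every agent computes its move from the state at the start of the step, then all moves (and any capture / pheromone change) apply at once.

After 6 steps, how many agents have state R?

t=1: a0@(4,2):P a1@(3,1):R a2@(1,3):R
t=2: a0@(3,2):P a1@(2,1):R a2@(0,3):R
t=3: a0@(2,2):P a1@(1,1):R a2@(5,3):R
t=4: a0@(1,2):P a1@(0,1):R a2@(4,3):R
t=5: a0@(0,2):P a1@(5,1):R a2@(3,3):R
t=6: a0@(5,2):P a1@(4,1):R a2@(2,3):R

2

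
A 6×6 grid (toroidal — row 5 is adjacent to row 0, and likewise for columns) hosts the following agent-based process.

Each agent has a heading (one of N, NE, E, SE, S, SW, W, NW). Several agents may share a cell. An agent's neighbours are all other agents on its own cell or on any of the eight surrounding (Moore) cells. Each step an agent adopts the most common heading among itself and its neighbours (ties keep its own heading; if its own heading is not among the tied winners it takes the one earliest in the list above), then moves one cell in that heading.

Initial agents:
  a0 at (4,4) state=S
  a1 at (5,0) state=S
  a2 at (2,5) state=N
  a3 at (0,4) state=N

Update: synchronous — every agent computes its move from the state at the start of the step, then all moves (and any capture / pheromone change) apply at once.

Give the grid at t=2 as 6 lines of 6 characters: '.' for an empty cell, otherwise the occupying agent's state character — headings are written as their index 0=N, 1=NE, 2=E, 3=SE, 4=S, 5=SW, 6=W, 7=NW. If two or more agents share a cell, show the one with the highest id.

....40
4.....
......
......
....0.
......

t=1: a0@(5,4):S a1@(0,0):S a2@(1,5):N a3@(5,4):N
t=2: a0@(0,4):S a1@(1,0):S a2@(0,5):N a3@(4,4):N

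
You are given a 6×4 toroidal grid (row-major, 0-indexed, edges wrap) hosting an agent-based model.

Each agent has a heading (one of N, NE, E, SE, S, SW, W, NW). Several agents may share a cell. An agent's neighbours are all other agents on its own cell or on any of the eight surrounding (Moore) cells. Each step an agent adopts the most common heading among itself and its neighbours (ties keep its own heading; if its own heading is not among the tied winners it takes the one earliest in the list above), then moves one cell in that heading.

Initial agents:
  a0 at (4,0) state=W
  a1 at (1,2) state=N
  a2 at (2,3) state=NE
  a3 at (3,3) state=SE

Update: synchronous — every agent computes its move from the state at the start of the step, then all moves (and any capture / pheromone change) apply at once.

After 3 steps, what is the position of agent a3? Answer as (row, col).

t=1: a0@(4,3):W a1@(0,2):N a2@(1,0):NE a3@(4,0):SE
t=2: a0@(4,2):W a1@(5,2):N a2@(0,1):NE a3@(5,1):SE
t=3: a0@(4,1):W a1@(4,2):N a2@(5,2):NE a3@(0,2):SE

(0, 2)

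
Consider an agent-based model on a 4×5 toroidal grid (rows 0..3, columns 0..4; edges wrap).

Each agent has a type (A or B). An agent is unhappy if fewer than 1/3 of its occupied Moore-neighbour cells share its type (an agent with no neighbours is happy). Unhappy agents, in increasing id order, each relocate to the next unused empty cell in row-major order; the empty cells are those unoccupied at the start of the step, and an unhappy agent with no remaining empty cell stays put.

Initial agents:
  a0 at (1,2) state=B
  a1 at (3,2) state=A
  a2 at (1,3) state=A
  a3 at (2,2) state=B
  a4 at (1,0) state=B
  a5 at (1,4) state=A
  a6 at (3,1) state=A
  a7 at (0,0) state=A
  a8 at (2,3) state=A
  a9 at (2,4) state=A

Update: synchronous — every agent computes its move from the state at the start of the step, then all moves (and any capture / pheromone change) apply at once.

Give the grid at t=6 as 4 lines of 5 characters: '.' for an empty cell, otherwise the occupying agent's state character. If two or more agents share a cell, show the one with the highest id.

ABB..
..BAA
...AA
.AA..

t=1: a0@(1,2):B a1@(3,2):A a2@(1,3):A a3@(0,1):B a4@(0,2):B a5@(1,4):A a6@(3,1):A a7@(0,0):A a8@(2,3):A a9@(2,4):A
t=2: (unchanged — steady state)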